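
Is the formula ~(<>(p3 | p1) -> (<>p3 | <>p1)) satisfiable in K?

1. ~(<>(p3 | p1) -> (<>p3 | <>p1)), w0
2. <>(p3 | p1), w0
3. ~(<>p3 | <>p1), w0
4. ~<>p3, w0
5. ~<>p1, w0
6. p3 | p1, w1
7. ~p3, w1
8. ~p1, w1
9. p1, w1
Accessibility: w0Rw1
Branch closes: p1 and ~p1 both at w1.
All branches of the tableau close; one closing branch shown above.

No, unsatisfiable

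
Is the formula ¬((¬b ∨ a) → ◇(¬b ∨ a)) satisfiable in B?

Unsatisfiable (every branch closes)

1. ¬((¬b ∨ a) → ◇(¬b ∨ a)), 0
2. ¬b ∨ a, 0
3. ¬◇(¬b ∨ a), 0
4. ¬(¬b ∨ a), 0
5. b, 0
6. ¬a, 0
7. a, 0
Accessibility: 0R0
Branch closes: a and ¬a both at 0.
(One branch shown.) All branches close.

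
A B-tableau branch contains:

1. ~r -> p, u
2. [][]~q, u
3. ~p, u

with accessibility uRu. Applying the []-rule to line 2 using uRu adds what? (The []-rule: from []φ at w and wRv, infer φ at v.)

[]~q, u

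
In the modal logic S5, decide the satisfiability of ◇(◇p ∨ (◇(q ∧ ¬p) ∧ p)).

Yes, satisfiable

1. ◇(◇p ∨ (◇(q ∧ ¬p) ∧ p)), 0
2. ◇p ∨ (◇(q ∧ ¬p) ∧ p), 1
3. ◇(q ∧ ¬p) ∧ p, 1
4. ◇(q ∧ ¬p), 1
5. p, 1
6. q ∧ ¬p, 2
7. q, 2
8. ¬p, 2
Accessibility: 0R0, 0R1, 0R2, 1R0, 1R1, 1R2, 2R0, 2R1, 2R2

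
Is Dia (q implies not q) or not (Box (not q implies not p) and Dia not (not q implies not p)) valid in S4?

Yes, valid

Tableau for the negation not (Dia (q implies not q) or not (Box (not q implies not p) and Dia not (not q implies not p))):
1. not (Dia (q implies not q) or not (Box (not q implies not p) and Dia not (not q implies not p))), u
2. not Dia (q implies not q), u
3. Box (not q implies not p) and Dia not (not q implies not p), u
4. Box (not q implies not p), u
5. Dia not (not q implies not p), u
6. not (q implies not q), u
7. q, u
8. not q implies not p, u
9. not p, u
10. not (not q implies not p), v
11. not q, v
12. p, v
13. not (q implies not q), v
14. q, v
Accessibility: uRu, uRv, vRv
Branch closes: q and not q both at v.
Every branch of the negation's tableau closes; the branch above is one of them.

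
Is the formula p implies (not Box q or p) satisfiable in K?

Satisfiable

1. p implies (not Box q or p), 0
2. not Box q or p, 0
3. p, 0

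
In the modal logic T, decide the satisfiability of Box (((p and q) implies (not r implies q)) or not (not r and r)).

Yes, satisfiable

1. Box (((p and q) implies (not r implies q)) or not (not r and r)), u
2. ((p and q) implies (not r implies q)) or not (not r and r), u
3. not (not r and r), u
4. not r, u
Accessibility: uRu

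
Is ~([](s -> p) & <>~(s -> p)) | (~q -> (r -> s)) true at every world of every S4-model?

Tableau for the negation ~(~([](s -> p) & <>~(s -> p)) | (~q -> (r -> s))):
1. ~(~([](s -> p) & <>~(s -> p)) | (~q -> (r -> s))), u
2. [](s -> p) & <>~(s -> p), u
3. ~(~q -> (r -> s)), u
4. [](s -> p), u
5. <>~(s -> p), u
6. ~q, u
7. ~(r -> s), u
8. r, u
9. ~s, u
10. s -> p, u
11. p, u
12. ~(s -> p), v
13. s, v
14. ~p, v
15. s -> p, v
16. p, v
Accessibility: uRu, uRv, vRv
Branch closes: p and ~p both at v.
All branches of the negation close; one closing branch shown above.

Valid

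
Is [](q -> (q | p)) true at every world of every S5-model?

Valid

Tableau for the negation ~[](q -> (q | p)):
1. ~[](q -> (q | p)), w0
2. ~(q -> (q | p)), w1   [~[]-rule on 1: fresh world w1, w0Rw1]
3. q, w1   [~->-rule on 2]
4. ~(q | p), w1   [~->-rule on 2]
5. ~q, w1   [~|-rule on 4]
6. ~p, w1   [~|-rule on 4]
Accessibility: w0Rw0, w0Rw1, w1Rw0, w1Rw1
Branch closes: q and ~q both at w1.
Every branch of the negation's tableau closes; the branch above is one of them.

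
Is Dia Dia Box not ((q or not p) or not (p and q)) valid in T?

Tableau for the negation not Dia Dia Box not ((q or not p) or not (p and q)):
1. not Dia Dia Box not ((q or not p) or not (p and q)), w0
2. not Dia Box not ((q or not p) or not (p and q)), w0
3. not Box not ((q or not p) or not (p and q)), w0
4. (q or not p) or not (p and q), w1
5. not Dia Box not ((q or not p) or not (p and q)), w1
6. not Box not ((q or not p) or not (p and q)), w1
7. not (p and q), w1
8. not q, w1
9. (q or not p) or not (p and q), w2
10. not Box not ((q or not p) or not (p and q)), w2
11. not (p and q), w2
12. not q, w2
13. (q or not p) or not (p and q), w3
14. not (p and q), w3
15. not q, w3
Accessibility: w0Rw0, w0Rw1, w1Rw1, w1Rw2, w2Rw2, w2Rw3, w3Rw3
The negation has an open branch (countermodel exists).

Not valid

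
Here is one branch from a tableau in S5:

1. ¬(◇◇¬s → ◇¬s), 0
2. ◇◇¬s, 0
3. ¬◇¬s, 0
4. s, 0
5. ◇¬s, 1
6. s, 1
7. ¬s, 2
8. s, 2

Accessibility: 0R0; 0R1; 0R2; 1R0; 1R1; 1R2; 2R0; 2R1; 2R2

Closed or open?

Both s and ¬s appear at 2.

Closed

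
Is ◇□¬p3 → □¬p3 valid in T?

No, not valid

Tableau for the negation ¬(◇□¬p3 → □¬p3):
1. ¬(◇□¬p3 → □¬p3), 0
2. ◇□¬p3, 0   [¬→-rule on 1]
3. ¬□¬p3, 0   [¬→-rule on 1]
4. □¬p3, 1   [◇-rule on 2: fresh world 1, 0R1]
5. ¬p3, 1   [□-rule on 4 via 1R1]
6. p3, 2   [¬□-rule on 3: fresh world 2, 0R2]
Accessibility: 0R0, 0R1, 0R2, 1R1, 2R2
The negation has an open branch (countermodel exists).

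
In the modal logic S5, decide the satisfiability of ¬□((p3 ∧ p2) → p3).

No, unsatisfiable

1. ¬□((p3 ∧ p2) → p3), w0
2. ¬((p3 ∧ p2) → p3), w1   [¬□-rule on 1: fresh world w1, w0Rw1]
3. p3 ∧ p2, w1   [¬→-rule on 2]
4. ¬p3, w1   [¬→-rule on 2]
5. p3, w1   [∧-rule on 3]
6. p2, w1   [∧-rule on 3]
Accessibility: w0Rw0, w0Rw1, w1Rw0, w1Rw1
Branch closes: p3 and ¬p3 both at w1.
(One branch shown.) All branches close.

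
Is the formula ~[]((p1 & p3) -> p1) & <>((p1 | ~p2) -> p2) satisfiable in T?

Unsatisfiable

1. ~[]((p1 & p3) -> p1) & <>((p1 | ~p2) -> p2), w0
2. ~[]((p1 & p3) -> p1), w0   [&-rule on 1]
3. <>((p1 | ~p2) -> p2), w0   [&-rule on 1]
4. ~((p1 & p3) -> p1), w1   [~[]-rule on 2: fresh world w1, w0Rw1]
5. p1 & p3, w1   [~->-rule on 4]
6. ~p1, w1   [~->-rule on 4]
7. p1, w1   [&-rule on 5]
8. p3, w1   [&-rule on 5]
Accessibility: w0Rw0, w0Rw1, w1Rw1
Branch closes: p1 and ~p1 both at w1.
(One branch shown.) All branches close.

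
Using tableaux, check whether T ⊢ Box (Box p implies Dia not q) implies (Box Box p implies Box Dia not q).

Valid in T

Tableau for the negation not (Box (Box p implies Dia not q) implies (Box Box p implies Box Dia not q)):
1. not (Box (Box p implies Dia not q) implies (Box Box p implies Box Dia not q)), w0
2. Box (Box p implies Dia not q), w0
3. not (Box Box p implies Box Dia not q), w0
4. Box Box p, w0
5. not Box Dia not q, w0
6. Box p implies Dia not q, w0
7. Box p, w0
8. p, w0
9. Dia not q, w0
10. not Dia not q, w1
11. Box p implies Dia not q, w1
12. Box p, w1
13. p, w1
14. q, w1
15. not Box p, w1
16. not q, w2
17. Box p implies Dia not q, w2
18. Box p, w2
19. p, w2
20. Dia not q, w2
21. not p, w3
22. q, w3
23. p, w3
Accessibility: w0Rw0, w0Rw1, w0Rw2, w1Rw1, w1Rw3, w2Rw2, w3Rw3
Branch closes: p and not p both at w3.
Every branch of the negation's tableau closes; the branch above is one of them.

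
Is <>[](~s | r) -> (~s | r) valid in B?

Valid

Tableau for the negation ~(<>[](~s | r) -> (~s | r)):
1. ~(<>[](~s | r) -> (~s | r)), w0
2. <>[](~s | r), w0
3. ~(~s | r), w0
4. s, w0
5. ~r, w0
6. [](~s | r), w1
7. ~s | r, w0
8. ~s | r, w1
9. r, w0
Accessibility: w0Rw0, w0Rw1, w1Rw0, w1Rw1
Branch closes: r and ~r both at w0.
All branches of the negation close; one closing branch shown above.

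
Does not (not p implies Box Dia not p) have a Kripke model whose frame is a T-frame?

Satisfiable

1. not (not p implies Box Dia not p), u
2. not p, u   [neg-implies-rule on 1]
3. not Box Dia not p, u   [neg-implies-rule on 1]
4. not Dia not p, v   [neg-Box-rule on 3: fresh world v, uRv]
5. p, v   [neg-Dia-rule on 4 via vRv]
Accessibility: uRu, uRv, vRv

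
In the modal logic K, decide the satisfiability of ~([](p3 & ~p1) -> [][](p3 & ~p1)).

Satisfiable

1. ~([](p3 & ~p1) -> [][](p3 & ~p1)), 0
2. [](p3 & ~p1), 0
3. ~[][](p3 & ~p1), 0
4. ~[](p3 & ~p1), 1
5. p3 & ~p1, 1
6. p3, 1
7. ~p1, 1
8. ~(p3 & ~p1), 2
9. p1, 2
Accessibility: 0R1, 1R2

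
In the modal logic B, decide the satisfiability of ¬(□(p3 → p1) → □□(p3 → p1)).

Yes, satisfiable

1. ¬(□(p3 → p1) → □□(p3 → p1)), 0
2. □(p3 → p1), 0   [¬→-rule on 1]
3. ¬□□(p3 → p1), 0   [¬→-rule on 1]
4. p3 → p1, 0   [□-rule on 2 via 0R0]
5. p1, 0   [→-rule on 4 (branches; this branch)]
6. ¬□(p3 → p1), 1   [¬□-rule on 3: fresh world 1, 0R1]
7. p3 → p1, 1   [□-rule on 2 via 0R1]
8. p1, 1   [→-rule on 7 (branches; this branch)]
9. ¬(p3 → p1), 2   [¬□-rule on 6: fresh world 2, 1R2]
10. p3, 2   [¬→-rule on 9]
11. ¬p1, 2   [¬→-rule on 9]
Accessibility: 0R0, 0R1, 1R0, 1R1, 1R2, 2R1, 2R2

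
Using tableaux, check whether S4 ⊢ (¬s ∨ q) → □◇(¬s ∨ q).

Invalid (countermodel exists)

Tableau for the negation ¬((¬s ∨ q) → □◇(¬s ∨ q)):
1. ¬((¬s ∨ q) → □◇(¬s ∨ q)), 0
2. ¬s ∨ q, 0   [¬→-rule on 1]
3. ¬□◇(¬s ∨ q), 0   [¬→-rule on 1]
4. q, 0   [∨-rule on 2 (branches; this branch)]
5. ¬◇(¬s ∨ q), 1   [¬□-rule on 3: fresh world 1, 0R1]
6. ¬(¬s ∨ q), 1   [¬◇-rule on 5 via 1R1]
7. s, 1   [¬∨-rule on 6]
8. ¬q, 1   [¬∨-rule on 6]
Accessibility: 0R0, 0R1, 1R1
The negation has an open branch (countermodel exists).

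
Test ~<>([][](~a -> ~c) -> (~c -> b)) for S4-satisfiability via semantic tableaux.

Satisfiable

1. ~<>([][](~a -> ~c) -> (~c -> b)), u
2. ~([][](~a -> ~c) -> (~c -> b)), u
3. [][](~a -> ~c), u
4. ~(~c -> b), u
5. ~c, u
6. ~b, u
7. [](~a -> ~c), u
8. ~a -> ~c, u
Accessibility: uRu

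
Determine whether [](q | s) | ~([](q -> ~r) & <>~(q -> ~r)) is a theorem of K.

Tableau for the negation ~([](q | s) | ~([](q -> ~r) & <>~(q -> ~r))):
1. ~([](q | s) | ~([](q -> ~r) & <>~(q -> ~r))), 0
2. ~[](q | s), 0
3. [](q -> ~r) & <>~(q -> ~r), 0
4. [](q -> ~r), 0
5. <>~(q -> ~r), 0
6. ~(q | s), 1
7. ~q, 1
8. ~s, 1
9. q -> ~r, 1
10. ~r, 1
11. ~(q -> ~r), 2
12. q, 2
13. r, 2
14. q -> ~r, 2
15. ~r, 2
Accessibility: 0R1, 0R2
Branch closes: r and ~r both at 2.
Every branch of the negation's tableau closes; the branch above is one of them.

Valid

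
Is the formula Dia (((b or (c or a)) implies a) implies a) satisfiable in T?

1. Dia (((b or (c or a)) implies a) implies a), w0
2. ((b or (c or a)) implies a) implies a, w1
3. a, w1
Accessibility: w0Rw0, w0Rw1, w1Rw1

Satisfiable (open branch found)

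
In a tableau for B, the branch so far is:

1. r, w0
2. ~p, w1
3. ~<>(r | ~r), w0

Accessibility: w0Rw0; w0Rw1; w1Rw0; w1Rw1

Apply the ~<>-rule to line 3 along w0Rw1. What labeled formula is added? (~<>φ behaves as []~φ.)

~<>φ behaves as []~φ: propagate the negated body to each accessible world.

~(r | ~r), w1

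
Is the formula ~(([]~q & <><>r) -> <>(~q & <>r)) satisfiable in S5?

No, unsatisfiable

1. ~(([]~q & <><>r) -> <>(~q & <>r)), w0
2. []~q & <><>r, w0
3. ~<>(~q & <>r), w0
4. []~q, w0
5. <><>r, w0
6. ~(~q & <>r), w0
7. ~q, w0
8. ~<>r, w0
9. ~r, w0
10. <>r, w1
11. ~(~q & <>r), w1
12. ~q, w1
13. ~r, w1
14. ~<>r, w1
15. r, w2
16. ~(~q & <>r), w2
17. ~q, w2
18. ~r, w2
Accessibility: w0Rw0, w0Rw1, w0Rw2, w1Rw0, w1Rw1, w1Rw2, w2Rw0, w2Rw1, w2Rw2
Branch closes: r and ~r both at w2.
Every branch closes; the branch above is one of them.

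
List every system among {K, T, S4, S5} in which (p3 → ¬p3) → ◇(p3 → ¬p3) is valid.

T-tableau for the negation ¬((p3 → ¬p3) → ◇(p3 → ¬p3)):
1. ¬((p3 → ¬p3) → ◇(p3 → ¬p3)), w0
2. p3 → ¬p3, w0   [¬→-rule on 1]
3. ¬◇(p3 → ¬p3), w0   [¬→-rule on 1]
4. ¬(p3 → ¬p3), w0   [¬◇-rule on 3 via w0Rw0]
5. p3, w0   [¬→-rule on 4]
6. ¬p3, w0   [→-rule on 2 (branches; this branch)]
Accessibility: w0Rw0
Branch closes: p3 and ¬p3 both at w0.
Every branch closes (one shown): valid in T, hence also in S4, S5 (every theorem of T is a theorem of S4 and S5).
K-tableau for the negation ¬((p3 → ¬p3) → ◇(p3 → ¬p3)):
1. ¬((p3 → ¬p3) → ◇(p3 → ¬p3)), w0
2. p3 → ¬p3, w0   [¬→-rule on 1]
3. ¬◇(p3 → ¬p3), w0   [¬→-rule on 1]
4. ¬p3, w0   [→-rule on 2 (branches; this branch)]
Complete open branch: countermodel on a K-frame, so not valid in K.

T, S4, S5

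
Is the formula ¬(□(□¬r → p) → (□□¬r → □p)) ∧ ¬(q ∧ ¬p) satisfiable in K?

Unsatisfiable (every branch closes)

1. ¬(□(□¬r → p) → (□□¬r → □p)) ∧ ¬(q ∧ ¬p), u
2. ¬(□(□¬r → p) → (□□¬r → □p)), u
3. ¬(q ∧ ¬p), u
4. □(□¬r → p), u
5. ¬(□□¬r → □p), u
6. □□¬r, u
7. ¬□p, u
8. p, u
9. ¬p, v
10. □¬r → p, v
11. □¬r, v
12. ¬□¬r, v
13. r, w
14. ¬r, w
Accessibility: uRv, vRw
Branch closes: r and ¬r both at w.
All branches of the tableau close; one closing branch shown above.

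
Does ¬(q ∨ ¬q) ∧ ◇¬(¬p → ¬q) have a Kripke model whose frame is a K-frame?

Unsatisfiable

1. ¬(q ∨ ¬q) ∧ ◇¬(¬p → ¬q), 0
2. ¬(q ∨ ¬q), 0
3. ◇¬(¬p → ¬q), 0
4. ¬q, 0
5. q, 0
Branch closes: q and ¬q both at 0.
(One branch shown.) All branches close.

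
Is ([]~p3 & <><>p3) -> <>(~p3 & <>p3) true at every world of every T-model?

Tableau for the negation ~(([]~p3 & <><>p3) -> <>(~p3 & <>p3)):
1. ~(([]~p3 & <><>p3) -> <>(~p3 & <>p3)), 0
2. []~p3 & <><>p3, 0
3. ~<>(~p3 & <>p3), 0
4. []~p3, 0
5. <><>p3, 0
6. ~(~p3 & <>p3), 0
7. ~p3, 0
8. ~<>p3, 0
9. <>p3, 1
10. ~(~p3 & <>p3), 1
11. ~p3, 1
12. ~<>p3, 1
13. p3, 2
14. ~p3, 2
Accessibility: 0R0, 0R1, 1R1, 1R2, 2R2
Branch closes: p3 and ~p3 both at 2.
Every branch of the negation's tableau closes; the branch above is one of them.

Yes, valid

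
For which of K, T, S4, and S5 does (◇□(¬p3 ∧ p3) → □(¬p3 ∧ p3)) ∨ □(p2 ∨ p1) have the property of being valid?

T, S4, S5

T-tableau for the negation ¬((◇□(¬p3 ∧ p3) → □(¬p3 ∧ p3)) ∨ □(p2 ∨ p1)):
1. ¬((◇□(¬p3 ∧ p3) → □(¬p3 ∧ p3)) ∨ □(p2 ∨ p1)), 0
2. ¬(◇□(¬p3 ∧ p3) → □(¬p3 ∧ p3)), 0
3. ¬□(p2 ∨ p1), 0
4. ◇□(¬p3 ∧ p3), 0
5. ¬□(¬p3 ∧ p3), 0
6. ¬(p2 ∨ p1), 1
7. ¬p2, 1
8. ¬p1, 1
9. □(¬p3 ∧ p3), 2
10. ¬p3 ∧ p3, 2
11. ¬p3, 2
12. p3, 2
Accessibility: 0R0, 0R1, 0R2, 1R1, 2R2
Branch closes: p3 and ¬p3 both at 2.
Every branch closes (one shown): valid in T, hence also in S4, S5 (every theorem of T is a theorem of S4 and S5).
K-tableau for the negation ¬((◇□(¬p3 ∧ p3) → □(¬p3 ∧ p3)) ∨ □(p2 ∨ p1)):
1. ¬((◇□(¬p3 ∧ p3) → □(¬p3 ∧ p3)) ∨ □(p2 ∨ p1)), 0
2. ¬(◇□(¬p3 ∧ p3) → □(¬p3 ∧ p3)), 0
3. ¬□(p2 ∨ p1), 0
4. ◇□(¬p3 ∧ p3), 0
5. ¬□(¬p3 ∧ p3), 0
6. ¬(p2 ∨ p1), 1
7. ¬p2, 1
8. ¬p1, 1
9. □(¬p3 ∧ p3), 2
10. ¬(¬p3 ∧ p3), 3
11. ¬p3, 3
Accessibility: 0R1, 0R2, 0R3
Complete open branch: countermodel on a K-frame, so not valid in K.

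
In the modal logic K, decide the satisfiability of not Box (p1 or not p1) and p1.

1. not Box (p1 or not p1) and p1, u
2. not Box (p1 or not p1), u   [and-rule on 1]
3. p1, u   [and-rule on 1]
4. not (p1 or not p1), v   [neg-Box-rule on 2: fresh world v, uRv]
5. not p1, v   [neg-or-rule on 4]
6. p1, v   [neg-or-rule on 4]
Accessibility: uRv
Branch closes: p1 and not p1 both at v.
Every branch closes; the branch above is one of them.

Unsatisfiable (every branch closes)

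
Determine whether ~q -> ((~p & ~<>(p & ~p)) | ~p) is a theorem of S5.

Invalid (countermodel exists)

Tableau for the negation ~(~q -> ((~p & ~<>(p & ~p)) | ~p)):
1. ~(~q -> ((~p & ~<>(p & ~p)) | ~p)), u
2. ~q, u
3. ~((~p & ~<>(p & ~p)) | ~p), u
4. ~(~p & ~<>(p & ~p)), u
5. p, u
Accessibility: uRu
The negation has an open branch (countermodel exists).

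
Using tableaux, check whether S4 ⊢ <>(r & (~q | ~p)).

Tableau for the negation ~<>(r & (~q | ~p)):
1. ~<>(r & (~q | ~p)), w0
2. ~(r & (~q | ~p)), w0   [~<>-rule on 1 via w0Rw0]
3. ~(~q | ~p), w0   [~&-rule on 2 (branches; this branch)]
4. q, w0   [~|-rule on 3]
5. p, w0   [~|-rule on 3]
Accessibility: w0Rw0
The negation has an open branch (countermodel exists).

Invalid (countermodel exists)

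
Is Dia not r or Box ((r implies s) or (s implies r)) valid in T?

Tableau for the negation not (Dia not r or Box ((r implies s) or (s implies r))):
1. not (Dia not r or Box ((r implies s) or (s implies r))), 0
2. not Dia not r, 0
3. not Box ((r implies s) or (s implies r)), 0
4. r, 0
5. not ((r implies s) or (s implies r)), 1
6. not (r implies s), 1
7. not (s implies r), 1
8. r, 1
9. not s, 1
10. s, 1
11. not r, 1
Accessibility: 0R0, 0R1, 1R1
Branch closes: s and not s both at 1.
Every branch of the negation's tableau closes; the branch above is one of them.

Valid in T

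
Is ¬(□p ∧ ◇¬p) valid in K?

Tableau for the negation □p ∧ ◇¬p:
1. □p ∧ ◇¬p, w0
2. □p, w0   [∧-rule on 1]
3. ◇¬p, w0   [∧-rule on 1]
4. ¬p, w1   [◇-rule on 3: fresh world w1, w0Rw1]
5. p, w1   [□-rule on 2 via w0Rw1]
Accessibility: w0Rw1
Branch closes: p and ¬p both at w1.
Every branch of the negation's tableau closes; the branch above is one of them.

Valid in K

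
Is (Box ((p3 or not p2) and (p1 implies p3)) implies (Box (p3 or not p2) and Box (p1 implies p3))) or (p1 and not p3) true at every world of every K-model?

Valid in K

Tableau for the negation not ((Box ((p3 or not p2) and (p1 implies p3)) implies (Box (p3 or not p2) and Box (p1 implies p3))) or (p1 and not p3)):
1. not ((Box ((p3 or not p2) and (p1 implies p3)) implies (Box (p3 or not p2) and Box (p1 implies p3))) or (p1 and not p3)), w0
2. not (Box ((p3 or not p2) and (p1 implies p3)) implies (Box (p3 or not p2) and Box (p1 implies p3))), w0   [neg-or-rule on 1]
3. not (p1 and not p3), w0   [neg-or-rule on 1]
4. Box ((p3 or not p2) and (p1 implies p3)), w0   [neg-implies-rule on 2]
5. not (Box (p3 or not p2) and Box (p1 implies p3)), w0   [neg-implies-rule on 2]
6. p3, w0   [neg-and-rule on 3 (branches; this branch)]
7. not Box (p1 implies p3), w0   [neg-and-rule on 5 (branches; this branch)]
8. not (p1 implies p3), w1   [neg-Box-rule on 7: fresh world w1, w0Rw1]
9. p1, w1   [neg-implies-rule on 8]
10. not p3, w1   [neg-implies-rule on 8]
11. (p3 or not p2) and (p1 implies p3), w1   [Box-rule on 4 via w0Rw1]
12. p3 or not p2, w1   [and-rule on 11]
13. p1 implies p3, w1   [and-rule on 11]
14. not p2, w1   [or-rule on 12 (branches; this branch)]
15. p3, w1   [implies-rule on 13 (branches; this branch)]
Accessibility: w0Rw1
Branch closes: p3 and not p3 both at w1.
Every branch of the negation's tableau closes; the branch above is one of them.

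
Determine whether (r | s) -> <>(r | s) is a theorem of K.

Not valid

Tableau for the negation ~((r | s) -> <>(r | s)):
1. ~((r | s) -> <>(r | s)), w0
2. r | s, w0
3. ~<>(r | s), w0
4. s, w0
The negation has an open branch (countermodel exists).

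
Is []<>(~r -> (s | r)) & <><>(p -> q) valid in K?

Tableau for the negation ~([]<>(~r -> (s | r)) & <><>(p -> q)):
1. ~([]<>(~r -> (s | r)) & <><>(p -> q)), 0
2. ~<><>(p -> q), 0   [~&-rule on 1 (branches; this branch)]
The negation has an open branch (countermodel exists).

Invalid (countermodel exists)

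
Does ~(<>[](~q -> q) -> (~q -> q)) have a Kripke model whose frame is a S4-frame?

1. ~(<>[](~q -> q) -> (~q -> q)), 0
2. <>[](~q -> q), 0   [~->-rule on 1]
3. ~(~q -> q), 0   [~->-rule on 1]
4. ~q, 0   [~->-rule on 3]
5. [](~q -> q), 1   [<>-rule on 2: fresh world 1, 0R1]
6. ~q -> q, 1   [[]-rule on 5 via 1R1]
7. q, 1   [->-rule on 6 (branches; this branch)]
Accessibility: 0R0, 0R1, 1R1

Satisfiable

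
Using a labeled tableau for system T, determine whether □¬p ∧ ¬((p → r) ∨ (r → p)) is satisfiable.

1. □¬p ∧ ¬((p → r) ∨ (r → p)), w0
2. □¬p, w0
3. ¬((p → r) ∨ (r → p)), w0
4. ¬(p → r), w0
5. ¬(r → p), w0
6. p, w0
7. ¬r, w0
8. r, w0
9. ¬p, w0
Accessibility: w0Rw0
Branch closes: r and ¬r both at w0.
Every branch closes; the branch above is one of them.

No, unsatisfiable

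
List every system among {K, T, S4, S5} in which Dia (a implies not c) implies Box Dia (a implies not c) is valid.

S5-tableau for the negation not (Dia (a implies not c) implies Box Dia (a implies not c)):
1. not (Dia (a implies not c) implies Box Dia (a implies not c)), w0
2. Dia (a implies not c), w0   [neg-implies-rule on 1]
3. not Box Dia (a implies not c), w0   [neg-implies-rule on 1]
4. a implies not c, w1   [Dia-rule on 2: fresh world w1, w0Rw1]
5. not c, w1   [implies-rule on 4 (branches; this branch)]
6. not Dia (a implies not c), w2   [neg-Box-rule on 3: fresh world w2, w0Rw2]
7. not (a implies not c), w0   [neg-Dia-rule on 6 via w2Rw0]
8. a, w0   [neg-implies-rule on 7]
9. c, w0   [neg-implies-rule on 7]
10. not (a implies not c), w1   [neg-Dia-rule on 6 via w2Rw1]
11. a, w1   [neg-implies-rule on 10]
12. c, w1   [neg-implies-rule on 10]
Accessibility: w0Rw0, w0Rw1, w0Rw2, w1Rw0, w1Rw1, w1Rw2, w2Rw0, w2Rw1, w2Rw2
Branch closes: c and not c both at w1.
Every branch closes (one shown): valid in S5.
S4-tableau for the negation not (Dia (a implies not c) implies Box Dia (a implies not c)):
1. not (Dia (a implies not c) implies Box Dia (a implies not c)), w0
2. Dia (a implies not c), w0   [neg-implies-rule on 1]
3. not Box Dia (a implies not c), w0   [neg-implies-rule on 1]
4. a implies not c, w1   [Dia-rule on 2: fresh world w1, w0Rw1]
5. not c, w1   [implies-rule on 4 (branches; this branch)]
6. not Dia (a implies not c), w2   [neg-Box-rule on 3: fresh world w2, w0Rw2]
7. not (a implies not c), w2   [neg-Dia-rule on 6 via w2Rw2]
8. a, w2   [neg-implies-rule on 7]
9. c, w2   [neg-implies-rule on 7]
Accessibility: w0Rw0, w0Rw1, w0Rw2, w1Rw1, w2Rw2
Complete open branch: countermodel on an S4-frame, so not valid in S4, nor in K, T (the same frame is also a K-frame and a T-frame).

S5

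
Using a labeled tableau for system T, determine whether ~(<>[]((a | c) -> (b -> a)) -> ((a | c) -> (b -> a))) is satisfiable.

Satisfiable (open branch found)

1. ~(<>[]((a | c) -> (b -> a)) -> ((a | c) -> (b -> a))), w0
2. <>[]((a | c) -> (b -> a)), w0
3. ~((a | c) -> (b -> a)), w0
4. a | c, w0
5. ~(b -> a), w0
6. b, w0
7. ~a, w0
8. c, w0
9. []((a | c) -> (b -> a)), w1
10. (a | c) -> (b -> a), w1
11. b -> a, w1
12. a, w1
Accessibility: w0Rw0, w0Rw1, w1Rw1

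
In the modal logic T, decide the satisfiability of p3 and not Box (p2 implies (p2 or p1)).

Unsatisfiable

1. p3 and not Box (p2 implies (p2 or p1)), u
2. p3, u
3. not Box (p2 implies (p2 or p1)), u
4. not (p2 implies (p2 or p1)), v
5. p2, v
6. not (p2 or p1), v
7. not p2, v
8. not p1, v
Accessibility: uRu, uRv, vRv
Branch closes: p2 and not p2 both at v.
All branches of the tableau close; one closing branch shown above.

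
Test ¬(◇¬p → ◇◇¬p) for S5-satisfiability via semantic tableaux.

Unsatisfiable

1. ¬(◇¬p → ◇◇¬p), w0
2. ◇¬p, w0   [¬→-rule on 1]
3. ¬◇◇¬p, w0   [¬→-rule on 1]
4. ¬◇¬p, w0   [¬◇-rule on 3 via w0Rw0]
5. p, w0   [¬◇-rule on 4 via w0Rw0]
6. ¬p, w1   [◇-rule on 2: fresh world w1, w0Rw1]
7. ¬◇¬p, w1   [¬◇-rule on 3 via w0Rw1]
8. p, w1   [¬◇-rule on 4 via w0Rw1]
Accessibility: w0Rw0, w0Rw1, w1Rw0, w1Rw1
Branch closes: p and ¬p both at w1.
Every branch closes; the branch above is one of them.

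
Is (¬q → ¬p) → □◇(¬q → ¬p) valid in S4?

Not valid

Tableau for the negation ¬((¬q → ¬p) → □◇(¬q → ¬p)):
1. ¬((¬q → ¬p) → □◇(¬q → ¬p)), 0
2. ¬q → ¬p, 0   [¬→-rule on 1]
3. ¬□◇(¬q → ¬p), 0   [¬→-rule on 1]
4. ¬p, 0   [→-rule on 2 (branches; this branch)]
5. ¬◇(¬q → ¬p), 1   [¬□-rule on 3: fresh world 1, 0R1]
6. ¬(¬q → ¬p), 1   [¬◇-rule on 5 via 1R1]
7. ¬q, 1   [¬→-rule on 6]
8. p, 1   [¬→-rule on 6]
Accessibility: 0R0, 0R1, 1R1
The negation has an open branch (countermodel exists).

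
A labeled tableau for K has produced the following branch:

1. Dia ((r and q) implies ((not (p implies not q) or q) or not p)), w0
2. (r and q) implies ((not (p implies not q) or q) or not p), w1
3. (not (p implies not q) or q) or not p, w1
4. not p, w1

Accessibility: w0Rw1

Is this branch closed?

Not closed

No atom appears with both signs at the same world.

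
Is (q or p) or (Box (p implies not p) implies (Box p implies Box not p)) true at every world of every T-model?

Valid in T

Tableau for the negation not ((q or p) or (Box (p implies not p) implies (Box p implies Box not p))):
1. not ((q or p) or (Box (p implies not p) implies (Box p implies Box not p))), w0
2. not (q or p), w0   [neg-or-rule on 1]
3. not (Box (p implies not p) implies (Box p implies Box not p)), w0   [neg-or-rule on 1]
4. not q, w0   [neg-or-rule on 2]
5. not p, w0   [neg-or-rule on 2]
6. Box (p implies not p), w0   [neg-implies-rule on 3]
7. not (Box p implies Box not p), w0   [neg-implies-rule on 3]
8. Box p, w0   [neg-implies-rule on 7]
9. not Box not p, w0   [neg-implies-rule on 7]
10. p implies not p, w0   [Box-rule on 6 via w0Rw0]
11. p, w0   [Box-rule on 8 via w0Rw0]
Accessibility: w0Rw0
Branch closes: p and not p both at w0.
All branches of the negation close; one closing branch shown above.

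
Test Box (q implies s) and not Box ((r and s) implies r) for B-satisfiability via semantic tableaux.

1. Box (q implies s) and not Box ((r and s) implies r), u
2. Box (q implies s), u
3. not Box ((r and s) implies r), u
4. q implies s, u
5. s, u
6. not ((r and s) implies r), v
7. r and s, v
8. not r, v
9. r, v
10. s, v
Accessibility: uRu, uRv, vRu, vRv
Branch closes: r and not r both at v.
(One branch shown.) All branches close.

Unsatisfiable (every branch closes)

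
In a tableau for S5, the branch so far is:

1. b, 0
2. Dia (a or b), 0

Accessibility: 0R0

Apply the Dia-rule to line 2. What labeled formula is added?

a fresh world 1 with 0R1, and a or b at 1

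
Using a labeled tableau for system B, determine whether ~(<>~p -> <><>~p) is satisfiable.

1. ~(<>~p -> <><>~p), 0
2. <>~p, 0   [~->-rule on 1]
3. ~<><>~p, 0   [~->-rule on 1]
4. ~<>~p, 0   [~<>-rule on 3 via 0R0]
5. p, 0   [~<>-rule on 4 via 0R0]
6. ~p, 1   [<>-rule on 2: fresh world 1, 0R1]
7. ~<>~p, 1   [~<>-rule on 3 via 0R1]
8. p, 1   [~<>-rule on 4 via 0R1]
Accessibility: 0R0, 0R1, 1R0, 1R1
Branch closes: p and ~p both at 1.
(One branch shown.) All branches close.

No, unsatisfiable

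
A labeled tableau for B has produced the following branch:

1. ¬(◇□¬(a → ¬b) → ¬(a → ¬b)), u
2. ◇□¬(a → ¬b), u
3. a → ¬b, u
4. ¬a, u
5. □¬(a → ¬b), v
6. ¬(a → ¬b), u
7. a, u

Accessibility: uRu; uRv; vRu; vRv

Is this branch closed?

Yes, closed

Both a and ¬a appear at u.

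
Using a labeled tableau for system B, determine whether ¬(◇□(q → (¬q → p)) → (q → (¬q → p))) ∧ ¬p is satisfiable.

No, unsatisfiable

1. ¬(◇□(q → (¬q → p)) → (q → (¬q → p))) ∧ ¬p, w0
2. ¬(◇□(q → (¬q → p)) → (q → (¬q → p))), w0   [∧-rule on 1]
3. ¬p, w0   [∧-rule on 1]
4. ◇□(q → (¬q → p)), w0   [¬→-rule on 2]
5. ¬(q → (¬q → p)), w0   [¬→-rule on 2]
6. q, w0   [¬→-rule on 5]
7. ¬(¬q → p), w0   [¬→-rule on 5]
8. ¬q, w0   [¬→-rule on 7]
Accessibility: w0Rw0
Branch closes: q and ¬q both at w0.
(One branch shown.) All branches close.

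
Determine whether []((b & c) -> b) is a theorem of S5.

Tableau for the negation ~[]((b & c) -> b):
1. ~[]((b & c) -> b), 0
2. ~((b & c) -> b), 1
3. b & c, 1
4. ~b, 1
5. b, 1
6. c, 1
Accessibility: 0R0, 0R1, 1R0, 1R1
Branch closes: b and ~b both at 1.
All branches of the negation close; one closing branch shown above.

Yes, valid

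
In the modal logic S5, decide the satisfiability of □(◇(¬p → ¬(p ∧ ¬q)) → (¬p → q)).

Satisfiable (open branch found)

1. □(◇(¬p → ¬(p ∧ ¬q)) → (¬p → q)), 0
2. ◇(¬p → ¬(p ∧ ¬q)) → (¬p → q), 0
3. ¬p → q, 0
4. q, 0
Accessibility: 0R0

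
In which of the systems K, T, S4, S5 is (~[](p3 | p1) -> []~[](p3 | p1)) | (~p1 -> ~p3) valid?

S5-tableau for the negation ~((~[](p3 | p1) -> []~[](p3 | p1)) | (~p1 -> ~p3)):
1. ~((~[](p3 | p1) -> []~[](p3 | p1)) | (~p1 -> ~p3)), w0
2. ~(~[](p3 | p1) -> []~[](p3 | p1)), w0
3. ~(~p1 -> ~p3), w0
4. ~[](p3 | p1), w0
5. ~[]~[](p3 | p1), w0
6. ~p1, w0
7. p3, w0
8. ~(p3 | p1), w1
9. ~p3, w1
10. ~p1, w1
11. [](p3 | p1), w2
12. p3 | p1, w0
13. p3 | p1, w1
14. p3 | p1, w2
15. p1, w1
Accessibility: w0Rw0, w0Rw1, w0Rw2, w1Rw0, w1Rw1, w1Rw2, w2Rw0, w2Rw1, w2Rw2
Branch closes: p1 and ~p1 both at w1.
Every branch closes (one shown): valid in S5.
S4-tableau for the negation ~((~[](p3 | p1) -> []~[](p3 | p1)) | (~p1 -> ~p3)):
1. ~((~[](p3 | p1) -> []~[](p3 | p1)) | (~p1 -> ~p3)), w0
2. ~(~[](p3 | p1) -> []~[](p3 | p1)), w0
3. ~(~p1 -> ~p3), w0
4. ~[](p3 | p1), w0
5. ~[]~[](p3 | p1), w0
6. ~p1, w0
7. p3, w0
8. ~(p3 | p1), w1
9. ~p3, w1
10. ~p1, w1
11. [](p3 | p1), w2
12. p3 | p1, w2
13. p1, w2
Accessibility: w0Rw0, w0Rw1, w0Rw2, w1Rw1, w2Rw2
Complete open branch: countermodel on an S4-frame, so not valid in S4, nor in K, T (the same frame is also a K-frame and a T-frame).

S5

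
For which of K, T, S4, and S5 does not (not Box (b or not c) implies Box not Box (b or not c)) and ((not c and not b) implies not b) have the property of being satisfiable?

S4-tableau for the formula:
1. not (not Box (b or not c) implies Box not Box (b or not c)) and ((not c and not b) implies not b), u
2. not (not Box (b or not c) implies Box not Box (b or not c)), u
3. (not c and not b) implies not b, u
4. not Box (b or not c), u
5. not Box not Box (b or not c), u
6. not b, u
7. not (b or not c), v
8. not b, v
9. c, v
10. Box (b or not c), w
11. b or not c, w
12. not c, w
Accessibility: uRu, uRv, uRw, vRv, wRw
Complete open branch: satisfiable in S4, hence also in K, T (this S4-model is also a K-model and a T-model).
S5-tableau for the formula:
1. not (not Box (b or not c) implies Box not Box (b or not c)) and ((not c and not b) implies not b), u
2. not (not Box (b or not c) implies Box not Box (b or not c)), u
3. (not c and not b) implies not b, u
4. not Box (b or not c), u
5. not Box not Box (b or not c), u
6. not (not c and not b), u
7. b, u
8. not (b or not c), v
9. not b, v
10. c, v
11. Box (b or not c), w
12. b or not c, u
13. b or not c, v
14. b or not c, w
15. not c, u
16. not c, v
Accessibility: uRu, uRv, uRw, vRu, vRv, vRw, wRu, wRv, wRw
Branch closes: c and not c both at v.
Every branch closes (one shown): unsatisfiable in S5.

K, T, S4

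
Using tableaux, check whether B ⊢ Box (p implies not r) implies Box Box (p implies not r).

Not valid

Tableau for the negation not (Box (p implies not r) implies Box Box (p implies not r)):
1. not (Box (p implies not r) implies Box Box (p implies not r)), u
2. Box (p implies not r), u
3. not Box Box (p implies not r), u
4. p implies not r, u
5. not r, u
6. not Box (p implies not r), v
7. p implies not r, v
8. not r, v
9. not (p implies not r), w
10. p, w
11. r, w
Accessibility: uRu, uRv, vRu, vRv, vRw, wRv, wRw
The negation has an open branch (countermodel exists).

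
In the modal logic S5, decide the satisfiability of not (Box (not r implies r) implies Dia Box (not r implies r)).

1. not (Box (not r implies r) implies Dia Box (not r implies r)), u
2. Box (not r implies r), u
3. not Dia Box (not r implies r), u
4. not r implies r, u
5. not Box (not r implies r), u
6. r, u
7. not (not r implies r), v
8. not r, v
9. not r implies r, v
10. not Box (not r implies r), v
11. r, v
Accessibility: uRu, uRv, vRu, vRv
Branch closes: r and not r both at v.
All branches of the tableau close; one closing branch shown above.

Unsatisfiable (every branch closes)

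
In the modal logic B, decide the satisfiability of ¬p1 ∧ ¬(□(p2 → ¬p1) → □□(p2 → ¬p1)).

1. ¬p1 ∧ ¬(□(p2 → ¬p1) → □□(p2 → ¬p1)), u
2. ¬p1, u   [∧-rule on 1]
3. ¬(□(p2 → ¬p1) → □□(p2 → ¬p1)), u   [∧-rule on 1]
4. □(p2 → ¬p1), u   [¬→-rule on 3]
5. ¬□□(p2 → ¬p1), u   [¬→-rule on 3]
6. p2 → ¬p1, u   [□-rule on 4 via uRu]
7. ¬□(p2 → ¬p1), v   [¬□-rule on 5: fresh world v, uRv]
8. p2 → ¬p1, v   [□-rule on 4 via uRv]
9. ¬p1, v   [→-rule on 8 (branches; this branch)]
10. ¬(p2 → ¬p1), w   [¬□-rule on 7: fresh world w, vRw]
11. p2, w   [¬→-rule on 10]
12. p1, w   [¬→-rule on 10]
Accessibility: uRu, uRv, vRu, vRv, vRw, wRv, wRw

Yes, satisfiable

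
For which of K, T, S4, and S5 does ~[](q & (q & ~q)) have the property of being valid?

K-tableau for the negation [](q & (q & ~q)):
1. [](q & (q & ~q)), u
Complete open branch: countermodel on a K-frame, so not valid in K.
T-tableau for the negation [](q & (q & ~q)):
1. [](q & (q & ~q)), u
2. q & (q & ~q), u
3. q, u
4. q & ~q, u
5. ~q, u
Accessibility: uRu
Branch closes: q and ~q both at u.
Every branch closes (one shown): valid in T, hence also in S4, S5 (every theorem of T is a theorem of S4 and S5).

T, S4, S5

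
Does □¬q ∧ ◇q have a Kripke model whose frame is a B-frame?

1. □¬q ∧ ◇q, 0
2. □¬q, 0
3. ◇q, 0
4. ¬q, 0
5. q, 1
6. ¬q, 1
Accessibility: 0R0, 0R1, 1R0, 1R1
Branch closes: q and ¬q both at 1.
All branches of the tableau close; one closing branch shown above.

No, unsatisfiable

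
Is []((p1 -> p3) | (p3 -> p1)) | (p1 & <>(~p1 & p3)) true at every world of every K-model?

Tableau for the negation ~([]((p1 -> p3) | (p3 -> p1)) | (p1 & <>(~p1 & p3))):
1. ~([]((p1 -> p3) | (p3 -> p1)) | (p1 & <>(~p1 & p3))), w0
2. ~[]((p1 -> p3) | (p3 -> p1)), w0
3. ~(p1 & <>(~p1 & p3)), w0
4. ~<>(~p1 & p3), w0
5. ~((p1 -> p3) | (p3 -> p1)), w1
6. ~(p1 -> p3), w1
7. ~(p3 -> p1), w1
8. p1, w1
9. ~p3, w1
10. p3, w1
11. ~p1, w1
Accessibility: w0Rw1
Branch closes: p3 and ~p3 both at w1.
All branches of the negation close; one closing branch shown above.

Yes, valid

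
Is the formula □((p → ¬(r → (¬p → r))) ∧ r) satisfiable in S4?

1. □((p → ¬(r → (¬p → r))) ∧ r), u
2. (p → ¬(r → (¬p → r))) ∧ r, u
3. p → ¬(r → (¬p → r)), u
4. r, u
5. ¬p, u
Accessibility: uRu

Yes, satisfiable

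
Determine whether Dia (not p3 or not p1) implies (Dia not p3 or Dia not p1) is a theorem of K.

Tableau for the negation not (Dia (not p3 or not p1) implies (Dia not p3 or Dia not p1)):
1. not (Dia (not p3 or not p1) implies (Dia not p3 or Dia not p1)), 0
2. Dia (not p3 or not p1), 0   [neg-implies-rule on 1]
3. not (Dia not p3 or Dia not p1), 0   [neg-implies-rule on 1]
4. not Dia not p3, 0   [neg-or-rule on 3]
5. not Dia not p1, 0   [neg-or-rule on 3]
6. not p3 or not p1, 1   [Dia-rule on 2: fresh world 1, 0R1]
7. p3, 1   [neg-Dia-rule on 4 via 0R1]
8. p1, 1   [neg-Dia-rule on 5 via 0R1]
9. not p1, 1   [or-rule on 6 (branches; this branch)]
Accessibility: 0R1
Branch closes: p1 and not p1 both at 1.
All branches of the negation close; one closing branch shown above.

Valid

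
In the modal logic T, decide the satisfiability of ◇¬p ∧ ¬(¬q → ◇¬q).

1. ◇¬p ∧ ¬(¬q → ◇¬q), 0
2. ◇¬p, 0
3. ¬(¬q → ◇¬q), 0
4. ¬q, 0
5. ¬◇¬q, 0
6. q, 0
Accessibility: 0R0
Branch closes: q and ¬q both at 0.
Every branch closes; the branch above is one of them.

Unsatisfiable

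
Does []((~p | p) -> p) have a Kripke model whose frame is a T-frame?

1. []((~p | p) -> p), 0
2. (~p | p) -> p, 0
3. p, 0
Accessibility: 0R0

Yes, satisfiable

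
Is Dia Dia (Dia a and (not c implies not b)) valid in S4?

Not valid

Tableau for the negation not Dia Dia (Dia a and (not c implies not b)):
1. not Dia Dia (Dia a and (not c implies not b)), w0
2. not Dia (Dia a and (not c implies not b)), w0   [neg-Dia-rule on 1 via w0Rw0]
3. not (Dia a and (not c implies not b)), w0   [neg-Dia-rule on 2 via w0Rw0]
4. not (not c implies not b), w0   [neg-and-rule on 3 (branches; this branch)]
5. not c, w0   [neg-implies-rule on 4]
6. b, w0   [neg-implies-rule on 4]
Accessibility: w0Rw0
The negation has an open branch (countermodel exists).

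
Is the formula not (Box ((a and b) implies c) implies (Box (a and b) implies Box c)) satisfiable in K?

Unsatisfiable (every branch closes)

1. not (Box ((a and b) implies c) implies (Box (a and b) implies Box c)), u
2. Box ((a and b) implies c), u
3. not (Box (a and b) implies Box c), u
4. Box (a and b), u
5. not Box c, u
6. not c, v
7. (a and b) implies c, v
8. a and b, v
9. a, v
10. b, v
11. not (a and b), v
12. not b, v
Accessibility: uRv
Branch closes: b and not b both at v.
(One branch shown.) All branches close.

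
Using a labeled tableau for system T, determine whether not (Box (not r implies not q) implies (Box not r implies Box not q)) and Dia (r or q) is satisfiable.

Unsatisfiable

1. not (Box (not r implies not q) implies (Box not r implies Box not q)) and Dia (r or q), w0
2. not (Box (not r implies not q) implies (Box not r implies Box not q)), w0
3. Dia (r or q), w0
4. Box (not r implies not q), w0
5. not (Box not r implies Box not q), w0
6. Box not r, w0
7. not Box not q, w0
8. not r implies not q, w0
9. not r, w0
10. not q, w0
11. r or q, w1
12. not r implies not q, w1
13. not r, w1
14. q, w1
15. not q, w1
Accessibility: w0Rw0, w0Rw1, w1Rw1
Branch closes: q and not q both at w1.
All branches of the tableau close; one closing branch shown above.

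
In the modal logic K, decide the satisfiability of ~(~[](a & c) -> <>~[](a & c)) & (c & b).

Satisfiable

1. ~(~[](a & c) -> <>~[](a & c)) & (c & b), u
2. ~(~[](a & c) -> <>~[](a & c)), u
3. c & b, u
4. ~[](a & c), u
5. ~<>~[](a & c), u
6. c, u
7. b, u
8. ~(a & c), v
9. [](a & c), v
10. ~c, v
Accessibility: uRv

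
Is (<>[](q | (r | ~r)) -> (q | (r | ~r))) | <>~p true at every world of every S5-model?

Yes, valid

Tableau for the negation ~((<>[](q | (r | ~r)) -> (q | (r | ~r))) | <>~p):
1. ~((<>[](q | (r | ~r)) -> (q | (r | ~r))) | <>~p), w0
2. ~(<>[](q | (r | ~r)) -> (q | (r | ~r))), w0
3. ~<>~p, w0
4. <>[](q | (r | ~r)), w0
5. ~(q | (r | ~r)), w0
6. ~q, w0
7. ~(r | ~r), w0
8. ~r, w0
9. r, w0
Accessibility: w0Rw0
Branch closes: r and ~r both at w0.
Every branch of the negation's tableau closes; the branch above is one of them.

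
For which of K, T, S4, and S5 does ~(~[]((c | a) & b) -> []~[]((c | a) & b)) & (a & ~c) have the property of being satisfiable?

S5-tableau for the formula:
1. ~(~[]((c | a) & b) -> []~[]((c | a) & b)) & (a & ~c), w0
2. ~(~[]((c | a) & b) -> []~[]((c | a) & b)), w0   [&-rule on 1]
3. a & ~c, w0   [&-rule on 1]
4. ~[]((c | a) & b), w0   [~->-rule on 2]
5. ~[]~[]((c | a) & b), w0   [~->-rule on 2]
6. a, w0   [&-rule on 3]
7. ~c, w0   [&-rule on 3]
8. ~((c | a) & b), w1   [~[]-rule on 4: fresh world w1, w0Rw1]
9. ~(c | a), w1   [~&-rule on 8 (branches; this branch)]
10. ~c, w1   [~|-rule on 9]
11. ~a, w1   [~|-rule on 9]
12. []((c | a) & b), w2   [~[]-rule on 5: fresh world w2, w0Rw2]
13. (c | a) & b, w0   [[]-rule on 12 via w2Rw0]
14. c | a, w0   [&-rule on 13]
15. b, w0   [&-rule on 13]
16. (c | a) & b, w1   [[]-rule on 12 via w2Rw1]
17. c | a, w1   [&-rule on 16]
18. b, w1   [&-rule on 16]
19. (c | a) & b, w2   [[]-rule on 12 via w2Rw2]
20. c | a, w2   [&-rule on 19]
21. b, w2   [&-rule on 19]
22. a, w1   [|-rule on 17 (branches; this branch)]
Accessibility: w0Rw0, w0Rw1, w0Rw2, w1Rw0, w1Rw1, w1Rw2, w2Rw0, w2Rw1, w2Rw2
Branch closes: a and ~a both at w1.
Every branch closes (one shown): unsatisfiable in S5.
S4-tableau for the formula:
1. ~(~[]((c | a) & b) -> []~[]((c | a) & b)) & (a & ~c), w0
2. ~(~[]((c | a) & b) -> []~[]((c | a) & b)), w0   [&-rule on 1]
3. a & ~c, w0   [&-rule on 1]
4. ~[]((c | a) & b), w0   [~->-rule on 2]
5. ~[]~[]((c | a) & b), w0   [~->-rule on 2]
6. a, w0   [&-rule on 3]
7. ~c, w0   [&-rule on 3]
8. ~((c | a) & b), w1   [~[]-rule on 4: fresh world w1, w0Rw1]
9. ~b, w1   [~&-rule on 8 (branches; this branch)]
10. []((c | a) & b), w2   [~[]-rule on 5: fresh world w2, w0Rw2]
11. (c | a) & b, w2   [[]-rule on 10 via w2Rw2]
12. c | a, w2   [&-rule on 11]
13. b, w2   [&-rule on 11]
14. a, w2   [|-rule on 12 (branches; this branch)]
Accessibility: w0Rw0, w0Rw1, w0Rw2, w1Rw1, w2Rw2
Complete open branch: satisfiable in S4, hence also in K, T (this S4-model is also a K-model and a T-model).

K, T, S4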